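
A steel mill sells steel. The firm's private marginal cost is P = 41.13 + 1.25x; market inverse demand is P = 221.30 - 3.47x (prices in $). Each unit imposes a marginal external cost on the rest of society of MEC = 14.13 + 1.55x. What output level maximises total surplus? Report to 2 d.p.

x* = 26.48

Social marginal cost = private MC + MEC = 55.26 + 2.80x.
Set SMC = demand: 55.26 + 2.80x = 221.30 - 3.47x → x* = 26.4817.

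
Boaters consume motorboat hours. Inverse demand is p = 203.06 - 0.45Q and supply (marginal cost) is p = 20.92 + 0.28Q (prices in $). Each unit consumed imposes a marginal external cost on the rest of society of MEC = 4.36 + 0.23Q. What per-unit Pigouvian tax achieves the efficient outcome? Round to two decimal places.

tax = $46.95 per unit

Social marginal benefit = demand − MEC = 198.70 - 0.68Q.
Set SMB = MC: 198.70 - 0.68Q = 20.92 + 0.28Q → Q* = 185.1875.
The Pigouvian tax equals MEC at Q*: 4.36 + 0.23×185.1875 = 46.9531.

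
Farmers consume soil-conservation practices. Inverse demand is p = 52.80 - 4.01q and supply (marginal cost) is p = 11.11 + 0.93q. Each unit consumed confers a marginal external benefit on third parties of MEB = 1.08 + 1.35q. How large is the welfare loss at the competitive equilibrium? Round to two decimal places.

Market equilibrium (private): 11.11 + 0.93q = 52.80 - 4.01q → q_m = 8.4393.
Social marginal benefit = demand + MEB = 53.88 - 2.66q.
Set SMB = MC: 53.88 - 2.66q = 11.11 + 0.93q → q* = 11.9136.
The welfare-loss triangle has base |q_m − q*| and height MEB(q_m) (the vertical gap between SMB and MC is zero at q* and MEB at q_m).
DWL = ½ × 3.4743 × 12.4730 = 21.6675.

DWL = 21.67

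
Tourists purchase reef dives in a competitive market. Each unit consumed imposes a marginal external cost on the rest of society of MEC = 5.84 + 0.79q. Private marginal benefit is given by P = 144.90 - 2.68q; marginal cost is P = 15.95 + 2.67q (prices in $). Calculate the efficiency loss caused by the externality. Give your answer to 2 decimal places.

Market equilibrium (private): 15.95 + 2.67q = 144.90 - 2.68q → q_m = 24.1028.
Social marginal benefit = demand − MEC = 139.06 - 3.47q.
Set SMB = MC: 139.06 - 3.47q = 15.95 + 2.67q → q* = 20.0505.
The loss is the area between SMB and MC from q* to q_m; with linear curves that's a triangle of height MEC(q_m).
DWL = ½ × 4.0523 × 24.8812 = 50.4130.

DWL = $50.41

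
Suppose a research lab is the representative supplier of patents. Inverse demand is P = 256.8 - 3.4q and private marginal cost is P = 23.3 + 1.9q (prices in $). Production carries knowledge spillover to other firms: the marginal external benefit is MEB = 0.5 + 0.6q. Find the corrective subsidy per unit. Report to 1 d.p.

Social marginal cost = private MC − MEB = 22.8 + 1.3q.
Set SMC = demand: 22.8 + 1.3q = 256.8 - 3.4q → q* = 49.7872.
The Pigouvian subsidy equals MEB at q*: 0.5 + 0.6×49.7872 = 30.3723.

subsidy = $30.4 per unit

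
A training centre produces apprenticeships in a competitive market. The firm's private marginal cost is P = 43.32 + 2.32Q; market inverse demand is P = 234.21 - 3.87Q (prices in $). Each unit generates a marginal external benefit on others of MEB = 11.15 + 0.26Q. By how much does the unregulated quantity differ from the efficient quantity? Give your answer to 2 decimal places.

Market equilibrium (private): 43.32 + 2.32Q = 234.21 - 3.87Q → Q_m = 30.8384.
Social marginal cost = private MC − MEB = 32.17 + 2.06Q.
Set SMC = demand: 32.17 + 2.06Q = 234.21 - 3.87Q → Q* = 34.0708.
Gap = |30.8384 − 34.0708| = 3.2324.

3.23 units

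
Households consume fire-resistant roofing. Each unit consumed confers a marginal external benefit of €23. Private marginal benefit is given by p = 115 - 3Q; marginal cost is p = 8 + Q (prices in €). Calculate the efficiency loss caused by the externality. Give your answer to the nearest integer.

DWL = €66

Market equilibrium (private): 8 + Q = 115 - 3Q → Q_m = 26.7500.
Social marginal benefit = demand + MEB = 138 - 3Q.
Set SMB = MC: 138 - 3Q = 8 + Q → Q* = 32.5000.
Height of the DWL triangle at Q_m is SMB(Q_m) − MC(Q_m) = MEB(Q_m) = 23.0000.
DWL = ½ × 5.7500 × 23.0000 = 66.1250.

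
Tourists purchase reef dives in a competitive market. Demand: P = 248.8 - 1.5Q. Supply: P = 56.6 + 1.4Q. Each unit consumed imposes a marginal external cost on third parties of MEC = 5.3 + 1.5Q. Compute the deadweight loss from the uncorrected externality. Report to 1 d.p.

Market equilibrium (private): 56.6 + 1.4Q = 248.8 - 1.5Q → Q_m = 66.2759.
Social marginal benefit = demand − MEC = 243.5 - 3.0Q.
Set SMB = MC: 243.5 - 3.0Q = 56.6 + 1.4Q → Q* = 42.4773.
Height of the DWL triangle at Q_m is MC(Q_m) − SMB(Q_m) = MEC(Q_m) = 104.7138.
DWL = ½ × 23.7986 × 104.7138 = 1246.0209.

DWL = 1246.0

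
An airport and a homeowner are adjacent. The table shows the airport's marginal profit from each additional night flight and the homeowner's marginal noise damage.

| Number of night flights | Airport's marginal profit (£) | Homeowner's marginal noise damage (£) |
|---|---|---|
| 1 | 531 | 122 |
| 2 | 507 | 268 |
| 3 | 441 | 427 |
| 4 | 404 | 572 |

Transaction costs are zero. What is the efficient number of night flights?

Bargaining reaches the level where marginal profit last exceeds marginal noise damage.
That holds through level 3 (441 ≥ 427) but not at 4 (404 < 572).

3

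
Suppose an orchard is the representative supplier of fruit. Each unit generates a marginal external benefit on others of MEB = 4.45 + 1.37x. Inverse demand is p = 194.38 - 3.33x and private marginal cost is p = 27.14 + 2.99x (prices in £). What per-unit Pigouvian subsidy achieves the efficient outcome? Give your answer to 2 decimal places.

Social marginal cost = private MC − MEB = 22.69 + 1.62x.
Set SMC = demand: 22.69 + 1.62x = 194.38 - 3.33x → x* = 34.6848.
The Pigouvian subsidy equals MEB at x*: 4.45 + 1.37×34.6848 = 51.9682.

subsidy = £51.97 per unit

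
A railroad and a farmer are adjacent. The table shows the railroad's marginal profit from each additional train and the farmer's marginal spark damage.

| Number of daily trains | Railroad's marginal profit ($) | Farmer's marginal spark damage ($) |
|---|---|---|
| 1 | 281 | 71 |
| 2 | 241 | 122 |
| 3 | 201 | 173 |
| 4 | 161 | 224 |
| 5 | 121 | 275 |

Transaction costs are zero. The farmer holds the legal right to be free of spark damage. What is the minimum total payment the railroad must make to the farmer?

Efficient level: marginal profit ≥ marginal spark damage through level 3, so k* = 3.
With the farmer holding the right, the railroad must at least compensate total damage at k*: 71 + 122 + 173 = 366.

$366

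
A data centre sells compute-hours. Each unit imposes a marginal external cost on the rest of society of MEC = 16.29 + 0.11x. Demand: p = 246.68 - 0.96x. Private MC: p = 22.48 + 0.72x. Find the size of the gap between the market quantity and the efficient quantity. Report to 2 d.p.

Market equilibrium (private): 22.48 + 0.72x = 246.68 - 0.96x → x_m = 133.4524.
Social marginal cost = private MC + MEC = 38.77 + 0.83x.
Set SMC = demand: 38.77 + 0.83x = 246.68 - 0.96x → x* = 116.1508.
Gap = |133.4524 − 116.1508| = 17.3016.

17.30 units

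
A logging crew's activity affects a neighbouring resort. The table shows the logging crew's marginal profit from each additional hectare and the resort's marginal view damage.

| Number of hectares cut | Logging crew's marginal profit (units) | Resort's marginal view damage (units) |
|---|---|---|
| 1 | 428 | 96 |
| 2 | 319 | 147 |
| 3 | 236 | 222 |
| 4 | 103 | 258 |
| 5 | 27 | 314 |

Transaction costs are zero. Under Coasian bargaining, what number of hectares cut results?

3

Bargaining reaches the level where marginal profit last exceeds marginal view damage.
That holds through level 3 (236 ≥ 222) but not at 4 (103 < 258).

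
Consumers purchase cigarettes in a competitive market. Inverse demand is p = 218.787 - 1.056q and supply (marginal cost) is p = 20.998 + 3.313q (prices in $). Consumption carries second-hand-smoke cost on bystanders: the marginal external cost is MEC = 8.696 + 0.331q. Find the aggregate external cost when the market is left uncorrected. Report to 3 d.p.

$732.863

Market equilibrium (private): 20.998 + 3.313q = 218.787 - 1.056q → q_m = 45.2710.
Total external cost = ∫₀^{q_m} (8.696 + 0.331q) dq = 8.696×45.2710 + ½×0.331×45.2710² = 732.8628.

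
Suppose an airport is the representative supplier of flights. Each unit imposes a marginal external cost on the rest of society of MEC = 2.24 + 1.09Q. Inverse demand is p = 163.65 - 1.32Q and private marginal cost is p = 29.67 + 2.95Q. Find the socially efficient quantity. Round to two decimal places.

Social marginal cost = private MC + MEC = 31.91 + 4.04Q.
Set SMC = demand: 31.91 + 4.04Q = 163.65 - 1.32Q → Q* = 24.5784.

Q* = 24.58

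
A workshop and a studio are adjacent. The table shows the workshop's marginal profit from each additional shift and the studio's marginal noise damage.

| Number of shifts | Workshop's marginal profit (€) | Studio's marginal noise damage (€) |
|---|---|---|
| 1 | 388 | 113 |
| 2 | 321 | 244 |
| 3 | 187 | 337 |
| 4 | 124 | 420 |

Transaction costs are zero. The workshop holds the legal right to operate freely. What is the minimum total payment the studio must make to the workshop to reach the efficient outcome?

Left alone the workshop would choose level 4 (marginal profit stays positive).
Efficient level: k* = 2 (marginal profit ≥ marginal noise damage through 2).
The studio must at least cover the workshop's forgone profit from cutting 4→2: 187 + 124 = 311.

€311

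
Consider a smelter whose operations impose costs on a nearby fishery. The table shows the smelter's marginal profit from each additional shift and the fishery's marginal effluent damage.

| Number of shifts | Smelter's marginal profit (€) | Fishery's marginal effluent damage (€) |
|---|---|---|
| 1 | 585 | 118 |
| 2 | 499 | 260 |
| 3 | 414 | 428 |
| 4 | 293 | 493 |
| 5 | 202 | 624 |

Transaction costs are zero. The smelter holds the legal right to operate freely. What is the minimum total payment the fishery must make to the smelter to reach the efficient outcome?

€909

Left alone the smelter would choose level 5 (marginal profit stays positive).
Efficient level: k* = 2 (marginal profit ≥ marginal effluent damage through 2).
The fishery must at least cover the smelter's forgone profit from cutting 5→2: 414 + 293 + 202 = 909.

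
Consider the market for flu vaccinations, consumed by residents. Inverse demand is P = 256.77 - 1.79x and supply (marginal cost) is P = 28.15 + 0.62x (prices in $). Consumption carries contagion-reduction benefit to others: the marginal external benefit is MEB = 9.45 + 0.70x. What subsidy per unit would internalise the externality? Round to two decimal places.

subsidy = $106.91 per unit

Social marginal benefit = demand + MEB = 266.22 - 1.09x.
Set SMB = MC: 266.22 - 1.09x = 28.15 + 0.62x → x* = 139.2222.
The Pigouvian subsidy equals MEB at x*: 9.45 + 0.70×139.2222 = 106.9055.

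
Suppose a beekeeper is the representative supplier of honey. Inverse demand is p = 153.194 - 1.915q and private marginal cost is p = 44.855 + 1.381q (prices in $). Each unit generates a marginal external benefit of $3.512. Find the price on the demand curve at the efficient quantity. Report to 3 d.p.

P = $88.208

Social marginal cost = private MC − MEB = 41.343 + 1.381q.
Set SMC = demand: 41.343 + 1.381q = 153.194 - 1.915q → q* = 33.9354.
Consumer price on the demand curve at q*: 153.194 − 1.915×33.9354 = 88.2077.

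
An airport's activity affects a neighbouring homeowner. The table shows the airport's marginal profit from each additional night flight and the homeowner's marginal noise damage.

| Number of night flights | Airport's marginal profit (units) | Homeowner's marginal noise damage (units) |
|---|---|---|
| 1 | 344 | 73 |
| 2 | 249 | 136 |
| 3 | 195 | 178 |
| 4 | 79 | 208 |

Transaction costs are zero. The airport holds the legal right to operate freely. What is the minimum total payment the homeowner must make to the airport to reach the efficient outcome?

79

Left alone the airport would choose level 4 (marginal profit stays positive).
Efficient level: k* = 3 (marginal profit ≥ marginal noise damage through 3).
The homeowner must at least cover the airport's forgone profit from cutting 4→3: 79 = 79.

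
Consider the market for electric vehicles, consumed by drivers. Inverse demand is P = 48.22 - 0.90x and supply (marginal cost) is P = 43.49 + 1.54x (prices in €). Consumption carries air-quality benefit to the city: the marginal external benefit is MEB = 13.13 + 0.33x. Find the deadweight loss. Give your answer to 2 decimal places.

Market equilibrium (private): 43.49 + 1.54x = 48.22 - 0.90x → x_m = 1.9385.
Social marginal benefit = demand + MEB = 61.35 - 0.57x.
Set SMB = MC: 61.35 - 0.57x = 43.49 + 1.54x → x* = 8.4645.
The welfare-loss triangle has base |x_m − x*| and height MEB(x_m) (the vertical gap between SMB and MC is zero at x* and MEB at x_m).
DWL = ½ × 6.5260 × 13.7697 = 44.9305.

DWL = €44.93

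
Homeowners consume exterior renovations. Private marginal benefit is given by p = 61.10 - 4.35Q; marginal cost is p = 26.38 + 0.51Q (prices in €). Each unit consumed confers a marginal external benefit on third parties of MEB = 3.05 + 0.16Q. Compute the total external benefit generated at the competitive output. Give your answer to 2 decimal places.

Market equilibrium (private): 26.38 + 0.51Q = 61.10 - 4.35Q → Q_m = 7.1440.
Total external benefit = ∫₀^{Q_m} (3.05 + 0.16Q) dQ = 3.05×7.1440 + ½×0.16×7.1440² = 25.8721.

€25.87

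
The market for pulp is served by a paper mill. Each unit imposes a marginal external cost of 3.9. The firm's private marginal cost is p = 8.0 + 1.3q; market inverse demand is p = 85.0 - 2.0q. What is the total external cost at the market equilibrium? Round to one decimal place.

Market equilibrium (private): 8.0 + 1.3q = 85.0 - 2.0q → q_m = 23.3333.
Total external cost = MEC × q_m = 3.9 × 23.3333 = 90.9999.

91.0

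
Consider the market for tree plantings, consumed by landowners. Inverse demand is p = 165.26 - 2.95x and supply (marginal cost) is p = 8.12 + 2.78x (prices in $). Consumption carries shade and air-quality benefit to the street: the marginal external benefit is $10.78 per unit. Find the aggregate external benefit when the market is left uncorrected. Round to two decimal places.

Market equilibrium (private): 8.12 + 2.78x = 165.26 - 2.95x → x_m = 27.4241.
Total external benefit = MEB × x_m = 10.78 × 27.4241 = 295.6318.

$295.63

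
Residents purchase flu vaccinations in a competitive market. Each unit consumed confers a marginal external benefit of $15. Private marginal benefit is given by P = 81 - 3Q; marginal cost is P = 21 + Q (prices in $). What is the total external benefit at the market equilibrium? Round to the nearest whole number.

$225

Market equilibrium (private): 21 + Q = 81 - 3Q → Q_m = 15.0000.
Total external benefit = MEB × Q_m = 15 × 15.0000 = 225.0000.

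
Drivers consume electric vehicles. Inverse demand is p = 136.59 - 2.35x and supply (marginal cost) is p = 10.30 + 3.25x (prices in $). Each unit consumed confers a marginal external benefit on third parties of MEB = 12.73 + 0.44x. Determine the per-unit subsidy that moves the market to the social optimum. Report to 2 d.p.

Social marginal benefit = demand + MEB = 149.32 - 1.91x.
Set SMB = MC: 149.32 - 1.91x = 10.30 + 3.25x → x* = 26.9419.
The Pigouvian subsidy equals MEB at x*: 12.73 + 0.44×26.9419 = 24.5844.

subsidy = $24.58 per unit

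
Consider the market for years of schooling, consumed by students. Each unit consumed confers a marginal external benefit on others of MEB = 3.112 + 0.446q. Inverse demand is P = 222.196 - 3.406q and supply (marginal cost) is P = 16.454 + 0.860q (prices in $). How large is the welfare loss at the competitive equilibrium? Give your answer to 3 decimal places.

DWL = $79.350

Market equilibrium (private): 16.454 + 0.860q = 222.196 - 3.406q → q_m = 48.2283.
Social marginal benefit = demand + MEB = 225.308 - 2.960q.
Set SMB = MC: 225.308 - 2.960q = 16.454 + 0.860q → q* = 54.6738.
The loss is the area between SMB and MC from q* to q_m; with linear curves that's a triangle of height MEB(q_m).
DWL = ½ × 6.4455 × 24.6218 = 79.3499.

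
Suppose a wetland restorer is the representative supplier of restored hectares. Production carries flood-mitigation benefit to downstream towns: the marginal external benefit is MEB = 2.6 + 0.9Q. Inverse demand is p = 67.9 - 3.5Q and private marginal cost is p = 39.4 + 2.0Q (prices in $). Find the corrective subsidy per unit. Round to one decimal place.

subsidy = $8.7 per unit

Social marginal cost = private MC − MEB = 36.8 + 1.1Q.
Set SMC = demand: 36.8 + 1.1Q = 67.9 - 3.5Q → Q* = 6.7609.
The Pigouvian subsidy equals MEB at Q*: 2.6 + 0.9×6.7609 = 8.6848.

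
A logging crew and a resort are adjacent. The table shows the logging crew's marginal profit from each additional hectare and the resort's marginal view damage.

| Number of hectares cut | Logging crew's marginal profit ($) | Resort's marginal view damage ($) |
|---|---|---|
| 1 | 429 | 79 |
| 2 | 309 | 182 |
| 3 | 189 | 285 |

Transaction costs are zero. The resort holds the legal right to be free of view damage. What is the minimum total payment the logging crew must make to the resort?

Efficient level: marginal profit ≥ marginal view damage through level 2, so k* = 2.
With the resort holding the right, the logging crew must at least compensate total damage at k*: 79 + 182 = 261.

$261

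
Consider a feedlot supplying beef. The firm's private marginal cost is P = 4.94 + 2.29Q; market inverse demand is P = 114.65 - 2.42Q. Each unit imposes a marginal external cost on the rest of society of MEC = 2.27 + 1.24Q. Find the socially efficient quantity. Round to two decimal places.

Q* = 18.06

Social marginal cost = private MC + MEC = 7.21 + 3.53Q.
Set SMC = demand: 7.21 + 3.53Q = 114.65 - 2.42Q → Q* = 18.0571.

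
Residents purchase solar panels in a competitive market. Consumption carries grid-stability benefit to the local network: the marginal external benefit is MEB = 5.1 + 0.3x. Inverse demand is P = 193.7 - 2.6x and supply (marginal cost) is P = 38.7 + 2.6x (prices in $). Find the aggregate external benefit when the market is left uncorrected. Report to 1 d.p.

Market equilibrium (private): 38.7 + 2.6x = 193.7 - 2.6x → x_m = 29.8077.
Total external benefit = ∫₀^{x_m} (5.1 + 0.3x) dx = 5.1×29.8077 + ½×0.3×29.8077² = 285.2941.

$285.3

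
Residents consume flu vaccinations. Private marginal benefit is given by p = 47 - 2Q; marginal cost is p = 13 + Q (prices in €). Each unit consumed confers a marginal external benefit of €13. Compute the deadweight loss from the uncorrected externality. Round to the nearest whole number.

DWL = €28

Market equilibrium (private): 13 + Q = 47 - 2Q → Q_m = 11.3333.
Social marginal benefit = demand + MEB = 60 - 2Q.
Set SMB = MC: 60 - 2Q = 13 + Q → Q* = 15.6667.
The loss is the area between SMB and MC from Q* to Q_m; with linear curves that's a triangle of height MEB(Q_m).
DWL = ½ × 4.3334 × 13.0000 = 28.1671.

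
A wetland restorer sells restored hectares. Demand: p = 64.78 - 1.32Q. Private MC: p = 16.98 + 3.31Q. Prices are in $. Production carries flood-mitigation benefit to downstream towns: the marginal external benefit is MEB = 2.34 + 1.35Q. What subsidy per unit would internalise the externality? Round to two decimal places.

subsidy = $22.98 per unit

Social marginal cost = private MC − MEB = 14.64 + 1.96Q.
Set SMC = demand: 14.64 + 1.96Q = 64.78 - 1.32Q → Q* = 15.2866.
The Pigouvian subsidy equals MEB at Q*: 2.34 + 1.35×15.2866 = 22.9769.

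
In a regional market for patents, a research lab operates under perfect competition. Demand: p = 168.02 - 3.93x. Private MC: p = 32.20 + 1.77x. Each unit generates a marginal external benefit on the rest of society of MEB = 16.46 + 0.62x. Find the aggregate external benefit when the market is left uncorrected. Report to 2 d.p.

Market equilibrium (private): 32.20 + 1.77x = 168.02 - 3.93x → x_m = 23.8281.
Total external benefit = ∫₀^{x_m} (16.46 + 0.62x) dx = 16.46×23.8281 + ½×0.62×23.8281² = 568.2218.

568.22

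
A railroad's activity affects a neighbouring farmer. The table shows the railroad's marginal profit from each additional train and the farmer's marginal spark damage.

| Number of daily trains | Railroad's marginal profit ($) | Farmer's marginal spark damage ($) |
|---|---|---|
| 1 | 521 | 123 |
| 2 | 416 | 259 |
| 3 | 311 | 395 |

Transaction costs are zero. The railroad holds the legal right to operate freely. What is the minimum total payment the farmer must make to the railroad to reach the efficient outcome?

$311

Left alone the railroad would choose level 3 (marginal profit stays positive).
Efficient level: k* = 2 (marginal profit ≥ marginal spark damage through 2).
The farmer must at least cover the railroad's forgone profit from cutting 3→2: 311 = 311.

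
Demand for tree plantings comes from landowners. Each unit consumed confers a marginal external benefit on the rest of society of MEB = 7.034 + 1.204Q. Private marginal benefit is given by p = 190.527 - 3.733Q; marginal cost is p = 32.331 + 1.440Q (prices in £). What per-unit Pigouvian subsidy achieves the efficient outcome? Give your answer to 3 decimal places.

subsidy = £57.157 per unit

Social marginal benefit = demand + MEB = 197.561 - 2.529Q.
Set SMB = MC: 197.561 - 2.529Q = 32.331 + 1.440Q → Q* = 41.6301.
The Pigouvian subsidy equals MEB at Q*: 7.034 + 1.204×41.6301 = 57.1566.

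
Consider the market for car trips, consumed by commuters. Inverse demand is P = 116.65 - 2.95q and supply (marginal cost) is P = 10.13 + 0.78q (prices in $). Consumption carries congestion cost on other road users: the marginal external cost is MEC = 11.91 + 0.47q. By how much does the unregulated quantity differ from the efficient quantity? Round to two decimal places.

Market equilibrium (private): 10.13 + 0.78q = 116.65 - 2.95q → q_m = 28.5576.
Social marginal benefit = demand − MEC = 104.74 - 3.42q.
Set SMB = MC: 104.74 - 3.42q = 10.13 + 0.78q → q* = 22.5262.
Gap = |28.5576 − 22.5262| = 6.0314.

6.03 units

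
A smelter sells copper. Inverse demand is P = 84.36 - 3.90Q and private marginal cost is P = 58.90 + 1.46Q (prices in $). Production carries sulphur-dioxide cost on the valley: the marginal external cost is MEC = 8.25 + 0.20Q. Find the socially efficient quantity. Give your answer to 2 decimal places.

Social marginal cost = private MC + MEC = 67.15 + 1.66Q.
Set SMC = demand: 67.15 + 1.66Q = 84.36 - 3.90Q → Q* = 3.0953.

Q* = 3.10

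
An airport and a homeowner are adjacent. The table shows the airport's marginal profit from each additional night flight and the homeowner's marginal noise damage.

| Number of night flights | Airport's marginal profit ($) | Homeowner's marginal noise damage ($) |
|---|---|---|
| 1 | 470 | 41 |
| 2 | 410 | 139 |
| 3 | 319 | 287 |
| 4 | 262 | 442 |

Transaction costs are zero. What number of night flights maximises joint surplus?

3

Bargaining reaches the level where marginal profit last exceeds marginal noise damage.
That holds through level 3 (319 ≥ 287) but not at 4 (262 < 442).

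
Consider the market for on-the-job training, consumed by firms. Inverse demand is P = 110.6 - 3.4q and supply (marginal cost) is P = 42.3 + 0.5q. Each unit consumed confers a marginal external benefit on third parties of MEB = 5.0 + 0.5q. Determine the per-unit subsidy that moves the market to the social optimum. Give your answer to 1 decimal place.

subsidy = 15.8 per unit

Social marginal benefit = demand + MEB = 115.6 - 2.9q.
Set SMB = MC: 115.6 - 2.9q = 42.3 + 0.5q → q* = 21.5588.
The Pigouvian subsidy equals MEB at q*: 5.0 + 0.5×21.5588 = 15.7794.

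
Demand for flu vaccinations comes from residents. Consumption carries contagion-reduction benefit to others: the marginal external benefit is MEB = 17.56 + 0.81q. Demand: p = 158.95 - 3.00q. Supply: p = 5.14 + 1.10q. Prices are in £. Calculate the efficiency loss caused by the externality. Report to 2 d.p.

DWL = £349.38

Market equilibrium (private): 5.14 + 1.10q = 158.95 - 3.00q → q_m = 37.5146.
Social marginal benefit = demand + MEB = 176.51 - 2.19q.
Set SMB = MC: 176.51 - 2.19q = 5.14 + 1.10q → q* = 52.0881.
Between q* and q_m the wedge SMB − MC runs linearly from 0 to MEB(q_m), so the loss is a triangle.
DWL = ½ × 14.5735 × 47.9469 = 349.3771.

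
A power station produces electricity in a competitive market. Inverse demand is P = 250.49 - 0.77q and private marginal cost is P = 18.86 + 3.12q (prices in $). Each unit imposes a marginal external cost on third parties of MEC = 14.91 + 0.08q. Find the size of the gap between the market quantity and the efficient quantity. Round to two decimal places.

4.96 units

Market equilibrium (private): 18.86 + 3.12q = 250.49 - 0.77q → q_m = 59.5450.
Social marginal cost = private MC + MEC = 33.77 + 3.20q.
Set SMC = demand: 33.77 + 3.20q = 250.49 - 0.77q → q* = 54.5894.
Gap = |59.5450 − 54.5894| = 4.9556.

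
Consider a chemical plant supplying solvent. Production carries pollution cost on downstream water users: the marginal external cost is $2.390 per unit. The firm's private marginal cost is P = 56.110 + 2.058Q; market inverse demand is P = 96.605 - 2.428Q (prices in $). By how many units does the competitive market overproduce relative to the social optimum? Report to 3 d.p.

0.533 units

Market equilibrium (private): 56.110 + 2.058Q = 96.605 - 2.428Q → Q_m = 9.0270.
Social marginal cost = private MC + MEC = 58.500 + 2.058Q.
Set SMC = demand: 58.500 + 2.058Q = 96.605 - 2.428Q → Q* = 8.4942.
Gap = |9.0270 − 8.4942| = 0.5328.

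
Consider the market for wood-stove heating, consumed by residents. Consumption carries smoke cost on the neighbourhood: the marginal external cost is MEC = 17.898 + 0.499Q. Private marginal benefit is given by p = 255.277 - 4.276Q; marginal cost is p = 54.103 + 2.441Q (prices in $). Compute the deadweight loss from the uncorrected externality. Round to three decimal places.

Market equilibrium (private): 54.103 + 2.441Q = 255.277 - 4.276Q → Q_m = 29.9500.
Social marginal benefit = demand − MEC = 237.379 - 4.775Q.
Set SMB = MC: 237.379 - 4.775Q = 54.103 + 2.441Q → Q* = 25.3986.
Height of the DWL triangle at Q_m is MC(Q_m) − SMB(Q_m) = MEC(Q_m) = 32.8430.
DWL = ½ × 4.5514 × 32.8430 = 74.7408.

DWL = $74.741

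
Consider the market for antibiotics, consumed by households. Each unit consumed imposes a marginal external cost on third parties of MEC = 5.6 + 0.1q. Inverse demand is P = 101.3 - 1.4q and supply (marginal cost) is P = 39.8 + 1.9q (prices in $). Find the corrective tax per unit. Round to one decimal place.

Social marginal benefit = demand − MEC = 95.7 - 1.5q.
Set SMB = MC: 95.7 - 1.5q = 39.8 + 1.9q → q* = 16.4412.
The Pigouvian tax equals MEC at q*: 5.6 + 0.1×16.4412 = 7.2441.

tax = $7.2 per unit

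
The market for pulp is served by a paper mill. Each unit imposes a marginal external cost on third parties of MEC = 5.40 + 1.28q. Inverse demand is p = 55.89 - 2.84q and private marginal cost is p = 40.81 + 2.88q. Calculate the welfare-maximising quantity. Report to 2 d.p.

q* = 1.38

Social marginal cost = private MC + MEC = 46.21 + 4.16q.
Set SMC = demand: 46.21 + 4.16q = 55.89 - 2.84q → q* = 1.3829.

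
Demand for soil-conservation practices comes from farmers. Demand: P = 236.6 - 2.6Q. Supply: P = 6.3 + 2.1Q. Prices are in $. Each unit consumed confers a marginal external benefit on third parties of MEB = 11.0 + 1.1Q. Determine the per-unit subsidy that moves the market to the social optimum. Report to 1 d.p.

Social marginal benefit = demand + MEB = 247.6 - 1.5Q.
Set SMB = MC: 247.6 - 1.5Q = 6.3 + 2.1Q → Q* = 67.0278.
The Pigouvian subsidy equals MEB at Q*: 11.0 + 1.1×67.0278 = 84.7306.

subsidy = $84.7 per unit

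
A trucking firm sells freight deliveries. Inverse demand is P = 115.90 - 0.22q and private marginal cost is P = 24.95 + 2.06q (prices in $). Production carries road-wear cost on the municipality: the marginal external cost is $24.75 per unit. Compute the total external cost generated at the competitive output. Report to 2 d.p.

Market equilibrium (private): 24.95 + 2.06q = 115.90 - 0.22q → q_m = 39.8904.
Total external cost = MEC × q_m = 24.75 × 39.8904 = 987.2874.

$987.29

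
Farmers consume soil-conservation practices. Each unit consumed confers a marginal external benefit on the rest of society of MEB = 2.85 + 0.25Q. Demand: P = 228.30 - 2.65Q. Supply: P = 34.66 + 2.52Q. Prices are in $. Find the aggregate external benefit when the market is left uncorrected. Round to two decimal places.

$282.10

Market equilibrium (private): 34.66 + 2.52Q = 228.30 - 2.65Q → Q_m = 37.4545.
Total external benefit = ∫₀^{Q_m} (2.85 + 0.25Q) dQ = 2.85×37.4545 + ½×0.25×37.4545² = 282.1003.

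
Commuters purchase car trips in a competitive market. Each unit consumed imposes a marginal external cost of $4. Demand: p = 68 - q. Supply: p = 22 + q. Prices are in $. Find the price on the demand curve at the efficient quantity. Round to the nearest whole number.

P = $47

Social marginal benefit = demand − MEC = 64 - q.
Set SMB = MC: 64 - q = 22 + q → q* = 21.0000.
Consumer price on the demand curve at q*: 68 − 1×21.0000 = 47.0000.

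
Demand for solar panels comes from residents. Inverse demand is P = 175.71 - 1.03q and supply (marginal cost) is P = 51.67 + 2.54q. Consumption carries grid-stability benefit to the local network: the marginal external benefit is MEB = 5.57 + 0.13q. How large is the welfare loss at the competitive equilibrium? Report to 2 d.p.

DWL = 14.79

Market equilibrium (private): 51.67 + 2.54q = 175.71 - 1.03q → q_m = 34.7451.
Social marginal benefit = demand + MEB = 181.28 - 0.90q.
Set SMB = MC: 181.28 - 0.90q = 51.67 + 2.54q → q* = 37.6773.
Height of the DWL triangle at q_m is SMB(q_m) − MC(q_m) = MEB(q_m) = 10.0869.
DWL = ½ × 2.9322 × 10.0869 = 14.7884.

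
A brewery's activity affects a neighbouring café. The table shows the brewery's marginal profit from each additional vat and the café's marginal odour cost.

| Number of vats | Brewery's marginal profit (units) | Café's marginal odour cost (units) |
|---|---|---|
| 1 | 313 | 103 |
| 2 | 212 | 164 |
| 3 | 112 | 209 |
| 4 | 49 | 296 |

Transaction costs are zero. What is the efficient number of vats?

2

Bargaining reaches the level where marginal profit last exceeds marginal odour cost.
That holds through level 2 (212 ≥ 164) but not at 3 (112 < 209).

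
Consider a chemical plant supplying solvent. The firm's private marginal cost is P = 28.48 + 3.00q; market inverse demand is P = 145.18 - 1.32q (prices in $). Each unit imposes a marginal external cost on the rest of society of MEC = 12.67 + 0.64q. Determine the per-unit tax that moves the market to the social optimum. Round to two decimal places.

Social marginal cost = private MC + MEC = 41.15 + 3.64q.
Set SMC = demand: 41.15 + 3.64q = 145.18 - 1.32q → q* = 20.9738.
The Pigouvian tax equals MEC at q*: 12.67 + 0.64×20.9738 = 26.0932.

tax = $26.09 per unit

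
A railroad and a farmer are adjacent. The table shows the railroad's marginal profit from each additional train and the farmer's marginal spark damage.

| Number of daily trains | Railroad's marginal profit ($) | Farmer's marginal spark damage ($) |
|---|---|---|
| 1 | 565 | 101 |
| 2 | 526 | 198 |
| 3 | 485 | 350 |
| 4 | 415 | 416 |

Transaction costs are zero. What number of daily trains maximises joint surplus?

Bargaining reaches the level where marginal profit last exceeds marginal spark damage.
That holds through level 3 (485 ≥ 350) but not at 4 (415 < 416).

3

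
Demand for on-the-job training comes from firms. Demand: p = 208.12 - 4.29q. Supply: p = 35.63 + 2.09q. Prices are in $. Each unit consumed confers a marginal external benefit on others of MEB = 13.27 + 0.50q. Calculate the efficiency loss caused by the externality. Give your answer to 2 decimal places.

DWL = $61.02

Market equilibrium (private): 35.63 + 2.09q = 208.12 - 4.29q → q_m = 27.0361.
Social marginal benefit = demand + MEB = 221.39 - 3.79q.
Set SMB = MC: 221.39 - 3.79q = 35.63 + 2.09q → q* = 31.5918.
Height of the DWL triangle at q_m is SMB(q_m) − MC(q_m) = MEB(q_m) = 26.7880.
DWL = ½ × 4.5557 × 26.7880 = 61.0190.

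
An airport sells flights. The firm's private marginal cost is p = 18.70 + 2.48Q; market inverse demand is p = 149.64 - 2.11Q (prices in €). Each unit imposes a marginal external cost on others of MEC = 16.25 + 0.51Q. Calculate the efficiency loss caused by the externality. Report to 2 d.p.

Market equilibrium (private): 18.70 + 2.48Q = 149.64 - 2.11Q → Q_m = 28.5272.
Social marginal cost = private MC + MEC = 34.95 + 2.99Q.
Set SMC = demand: 34.95 + 2.99Q = 149.64 - 2.11Q → Q* = 22.4882.
Between Q* and Q_m the wedge SMC − demand runs linearly from 0 to MEC(Q_m), so the loss is a triangle.
DWL = ½ × 6.0390 × 30.7989 = 92.9973.

DWL = €93.00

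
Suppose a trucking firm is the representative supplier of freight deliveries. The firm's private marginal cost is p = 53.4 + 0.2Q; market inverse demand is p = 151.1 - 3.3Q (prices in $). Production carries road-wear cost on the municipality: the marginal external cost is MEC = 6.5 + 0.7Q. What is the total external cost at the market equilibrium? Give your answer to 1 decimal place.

Market equilibrium (private): 53.4 + 0.2Q = 151.1 - 3.3Q → Q_m = 27.9143.
Total external cost = ∫₀^{Q_m} (6.5 + 0.7Q) dQ = 6.5×27.9143 + ½×0.7×27.9143² = 454.1658.

$454.2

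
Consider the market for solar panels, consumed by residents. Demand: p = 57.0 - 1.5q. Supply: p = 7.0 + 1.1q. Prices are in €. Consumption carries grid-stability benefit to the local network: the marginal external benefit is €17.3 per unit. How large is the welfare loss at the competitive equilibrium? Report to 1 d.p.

DWL = €57.6

Market equilibrium (private): 7.0 + 1.1q = 57.0 - 1.5q → q_m = 19.2308.
Social marginal benefit = demand + MEB = 74.3 - 1.5q.
Set SMB = MC: 74.3 - 1.5q = 7.0 + 1.1q → q* = 25.8846.
The loss is the area between SMB and MC from q* to q_m; with linear curves that's a triangle of height MEB(q_m).
DWL = ½ × 6.6538 × 17.3000 = 57.5554.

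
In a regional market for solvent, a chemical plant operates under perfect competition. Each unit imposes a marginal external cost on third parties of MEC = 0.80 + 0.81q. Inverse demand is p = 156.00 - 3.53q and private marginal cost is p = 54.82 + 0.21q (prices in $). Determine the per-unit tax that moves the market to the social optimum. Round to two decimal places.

Social marginal cost = private MC + MEC = 55.62 + 1.02q.
Set SMC = demand: 55.62 + 1.02q = 156.00 - 3.53q → q* = 22.0615.
The Pigouvian tax equals MEC at q*: 0.80 + 0.81×22.0615 = 18.6698.

tax = $18.67 per unit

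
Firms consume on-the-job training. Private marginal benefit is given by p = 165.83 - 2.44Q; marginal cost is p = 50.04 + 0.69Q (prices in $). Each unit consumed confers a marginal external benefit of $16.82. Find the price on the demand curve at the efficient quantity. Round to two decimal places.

P = $62.45

Social marginal benefit = demand + MEB = 182.65 - 2.44Q.
Set SMB = MC: 182.65 - 2.44Q = 50.04 + 0.69Q → Q* = 42.3674.
Consumer price on the demand curve at Q*: 165.83 − 2.44×42.3674 = 62.4535.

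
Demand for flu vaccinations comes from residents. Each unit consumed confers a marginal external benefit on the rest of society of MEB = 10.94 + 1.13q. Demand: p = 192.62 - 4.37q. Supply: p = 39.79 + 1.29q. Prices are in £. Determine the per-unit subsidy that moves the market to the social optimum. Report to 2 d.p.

Social marginal benefit = demand + MEB = 203.56 - 3.24q.
Set SMB = MC: 203.56 - 3.24q = 39.79 + 1.29q → q* = 36.1523.
The Pigouvian subsidy equals MEB at q*: 10.94 + 1.13×36.1523 = 51.7921.

subsidy = £51.79 per unit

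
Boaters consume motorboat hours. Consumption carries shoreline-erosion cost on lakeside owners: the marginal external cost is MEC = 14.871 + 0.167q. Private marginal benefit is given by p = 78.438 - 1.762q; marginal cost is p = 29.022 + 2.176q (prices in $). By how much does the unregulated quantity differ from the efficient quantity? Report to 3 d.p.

4.133 units

Market equilibrium (private): 29.022 + 2.176q = 78.438 - 1.762q → q_m = 12.5485.
Social marginal benefit = demand − MEC = 63.567 - 1.929q.
Set SMB = MC: 63.567 - 1.929q = 29.022 + 2.176q → q* = 8.4153.
Gap = |12.5485 − 8.4153| = 4.1332.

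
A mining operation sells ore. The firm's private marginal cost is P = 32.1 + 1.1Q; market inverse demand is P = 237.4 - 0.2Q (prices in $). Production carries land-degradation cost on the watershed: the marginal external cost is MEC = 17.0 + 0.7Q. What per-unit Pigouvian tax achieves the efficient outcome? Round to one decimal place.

Social marginal cost = private MC + MEC = 49.1 + 1.8Q.
Set SMC = demand: 49.1 + 1.8Q = 237.4 - 0.2Q → Q* = 94.1500.
The Pigouvian tax equals MEC at Q*: 17.0 + 0.7×94.1500 = 82.9050.

tax = $82.9 per unit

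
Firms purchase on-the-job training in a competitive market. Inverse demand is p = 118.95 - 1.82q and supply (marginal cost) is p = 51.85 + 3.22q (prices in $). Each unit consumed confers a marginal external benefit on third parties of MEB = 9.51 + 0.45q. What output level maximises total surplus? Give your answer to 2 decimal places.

q* = 16.69

Social marginal benefit = demand + MEB = 128.46 - 1.37q.
Set SMB = MC: 128.46 - 1.37q = 51.85 + 3.22q → q* = 16.6906.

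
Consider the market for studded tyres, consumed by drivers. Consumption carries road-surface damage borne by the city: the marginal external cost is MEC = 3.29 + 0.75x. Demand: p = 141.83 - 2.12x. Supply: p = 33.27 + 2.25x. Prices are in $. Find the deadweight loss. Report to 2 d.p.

DWL = $46.93

Market equilibrium (private): 33.27 + 2.25x = 141.83 - 2.12x → x_m = 24.8421.
Social marginal benefit = demand − MEC = 138.54 - 2.87x.
Set SMB = MC: 138.54 - 2.87x = 33.27 + 2.25x → x* = 20.5605.
The loss is the area between SMB and MC from x* to x_m; with linear curves that's a triangle of height MEC(x_m).
DWL = ½ × 4.2816 × 21.9216 = 46.9298.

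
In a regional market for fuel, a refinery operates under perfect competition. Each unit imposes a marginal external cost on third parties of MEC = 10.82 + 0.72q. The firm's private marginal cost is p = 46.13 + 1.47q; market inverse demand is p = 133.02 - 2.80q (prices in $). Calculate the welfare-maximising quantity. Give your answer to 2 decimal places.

q* = 15.24

Social marginal cost = private MC + MEC = 56.95 + 2.19q.
Set SMC = demand: 56.95 + 2.19q = 133.02 - 2.80q → q* = 15.2445.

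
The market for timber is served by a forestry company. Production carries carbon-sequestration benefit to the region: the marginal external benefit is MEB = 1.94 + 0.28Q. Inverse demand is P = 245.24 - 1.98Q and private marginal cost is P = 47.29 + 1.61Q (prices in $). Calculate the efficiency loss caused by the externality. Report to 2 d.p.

DWL = $45.62

Market equilibrium (private): 47.29 + 1.61Q = 245.24 - 1.98Q → Q_m = 55.1393.
Social marginal cost = private MC − MEB = 45.35 + 1.33Q.
Set SMC = demand: 45.35 + 1.33Q = 245.24 - 1.98Q → Q* = 60.3897.
Height of the DWL triangle at Q_m is demand(Q_m) − SMC(Q_m) = MEB(Q_m) = 17.3790.
DWL = ½ × 5.2504 × 17.3790 = 45.6234.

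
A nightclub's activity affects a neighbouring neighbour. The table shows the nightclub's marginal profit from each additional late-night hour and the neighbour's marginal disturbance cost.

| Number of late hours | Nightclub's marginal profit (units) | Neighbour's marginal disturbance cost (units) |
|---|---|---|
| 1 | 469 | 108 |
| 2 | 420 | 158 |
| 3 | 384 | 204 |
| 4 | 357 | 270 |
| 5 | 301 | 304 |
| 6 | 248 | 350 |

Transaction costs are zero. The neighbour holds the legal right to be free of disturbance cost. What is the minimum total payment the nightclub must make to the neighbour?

Efficient level: marginal profit ≥ marginal disturbance cost through level 4, so k* = 4.
With the neighbour holding the right, the nightclub must at least compensate total damage at k*: 108 + 158 + 204 + 270 = 740.

740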